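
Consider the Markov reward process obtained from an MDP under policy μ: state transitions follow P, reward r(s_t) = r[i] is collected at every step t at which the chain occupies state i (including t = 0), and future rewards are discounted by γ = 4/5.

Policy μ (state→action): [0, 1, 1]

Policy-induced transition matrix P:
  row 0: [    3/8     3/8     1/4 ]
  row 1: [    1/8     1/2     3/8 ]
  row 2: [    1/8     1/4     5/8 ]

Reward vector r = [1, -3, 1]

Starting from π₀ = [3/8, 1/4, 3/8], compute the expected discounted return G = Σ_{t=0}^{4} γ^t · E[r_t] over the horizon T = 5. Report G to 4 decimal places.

G = -1.0680

t=0: π = [0.3750, 0.2500, 0.3750], E[r] = 0.0000, γ^t·E[r] = 0.000000, running G = 0.000000
t=1: π = [0.2188, 0.3594, 0.4219], E[r] = -0.4375, γ^t·E[r] = -0.350000, running G = -0.350000
t=2: π = [0.1797, 0.3672, 0.4531], E[r] = -0.4688, γ^t·E[r] = -0.300000, running G = -0.650000
t=3: π = [0.1699, 0.3643, 0.4658], E[r] = -0.4570, γ^t·E[r] = -0.234000, running G = -0.884000
t=4: π = [0.1675, 0.3623, 0.4702], E[r] = -0.4492, γ^t·E[r] = -0.184000, running G = -1.068000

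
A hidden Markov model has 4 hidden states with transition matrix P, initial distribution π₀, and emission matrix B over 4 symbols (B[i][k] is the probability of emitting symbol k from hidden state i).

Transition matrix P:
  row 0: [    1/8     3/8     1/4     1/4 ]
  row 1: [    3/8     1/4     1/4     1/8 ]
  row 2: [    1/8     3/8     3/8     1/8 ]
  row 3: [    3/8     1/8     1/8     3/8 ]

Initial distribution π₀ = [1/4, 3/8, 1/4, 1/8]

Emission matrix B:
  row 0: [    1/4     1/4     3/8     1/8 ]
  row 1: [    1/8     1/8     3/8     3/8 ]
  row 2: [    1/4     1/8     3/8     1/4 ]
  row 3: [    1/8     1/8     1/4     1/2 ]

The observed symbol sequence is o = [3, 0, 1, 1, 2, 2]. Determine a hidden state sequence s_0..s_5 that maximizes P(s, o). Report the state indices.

path = [1, 0, 1, 0, 1, 0]

t=0: δ = [3.125e-02, 1.406e-01, 6.250e-02, 6.250e-02]  (obs o_0=3)
t=1: δ = [1.318e-02, 4.395e-03, 8.789e-03, 2.930e-03]  ψ = [1, 1, 1, 3]  (obs o_1=0)
t=2: δ = [4.120e-04, 6.180e-04, 4.120e-04, 4.120e-04]  ψ = [0, 0, 0, 0]  (obs o_2=1)
t=3: δ = [5.794e-05, 1.931e-05, 1.931e-05, 1.931e-05]  ψ = [1, 0, 1, 3]  (obs o_3=1)
t=4: δ = [2.716e-06, 8.147e-06, 5.431e-06, 3.621e-06]  ψ = [0, 0, 0, 0]  (obs o_4=2)
t=5: δ = [1.146e-06, 7.638e-07, 7.638e-07, 3.395e-07]  ψ = [1, 1, 1, 3]  (obs o_5=2)
backtrack: best end state = 0; path = [1, 0, 1, 0, 1, 0]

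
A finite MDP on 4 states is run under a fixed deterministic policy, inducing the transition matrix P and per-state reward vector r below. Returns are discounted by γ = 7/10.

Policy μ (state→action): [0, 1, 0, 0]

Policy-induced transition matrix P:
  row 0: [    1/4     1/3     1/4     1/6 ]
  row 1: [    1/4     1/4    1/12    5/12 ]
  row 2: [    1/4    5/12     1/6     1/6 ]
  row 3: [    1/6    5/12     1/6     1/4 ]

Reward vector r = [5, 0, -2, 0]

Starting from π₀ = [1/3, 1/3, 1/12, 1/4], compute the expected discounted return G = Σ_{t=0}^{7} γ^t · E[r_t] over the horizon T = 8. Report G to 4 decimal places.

G = 3.2525

t=0: π = [0.3333, 0.3333, 0.0833, 0.2500], E[r] = 1.5000, γ^t·E[r] = 1.500000, running G = 1.500000
t=1: π = [0.2292, 0.3333, 0.1667, 0.2708], E[r] = 0.8125, γ^t·E[r] = 0.568750, running G = 2.068750
t=2: π = [0.2274, 0.3420, 0.1580, 0.2726], E[r] = 0.8212, γ^t·E[r] = 0.402378, running G = 2.471128
t=3: π = [0.2273, 0.3407, 0.1571, 0.2749], E[r] = 0.8222, γ^t·E[r] = 0.282012, running G = 2.753141
t=4: π = [0.2271, 0.3409, 0.1572, 0.2748], E[r] = 0.8210, γ^t·E[r] = 0.197131, running G = 2.950271
t=5: π = [0.2271, 0.3409, 0.1572, 0.2748], E[r] = 0.8212, γ^t·E[r] = 0.138013, running G = 3.088284
t=6: π = [0.2271, 0.3409, 0.1572, 0.2748], E[r] = 0.8211, γ^t·E[r] = 0.096606, running G = 3.184890
t=7: π = [0.2271, 0.3409, 0.1572, 0.2748], E[r] = 0.8211, γ^t·E[r] = 0.067624, running G = 3.252514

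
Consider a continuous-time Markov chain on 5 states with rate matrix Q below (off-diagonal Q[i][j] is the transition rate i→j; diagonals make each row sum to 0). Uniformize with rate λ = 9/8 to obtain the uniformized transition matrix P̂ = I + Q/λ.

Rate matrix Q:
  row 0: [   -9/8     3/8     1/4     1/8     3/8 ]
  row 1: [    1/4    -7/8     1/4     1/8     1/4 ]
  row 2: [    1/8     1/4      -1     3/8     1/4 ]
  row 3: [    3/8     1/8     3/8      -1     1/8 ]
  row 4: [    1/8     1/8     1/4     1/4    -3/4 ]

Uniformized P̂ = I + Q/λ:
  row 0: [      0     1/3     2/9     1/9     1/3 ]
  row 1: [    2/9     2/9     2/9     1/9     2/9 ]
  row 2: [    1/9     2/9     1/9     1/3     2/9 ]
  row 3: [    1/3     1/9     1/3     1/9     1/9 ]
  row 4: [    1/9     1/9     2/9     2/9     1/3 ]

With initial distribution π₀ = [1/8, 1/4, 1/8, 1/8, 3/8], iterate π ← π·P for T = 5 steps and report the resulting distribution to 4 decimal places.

t=0: π = [0.1250, 0.2500, 0.1250, 0.1250, 0.3750]
t=1: π = [0.1528, 0.1806, 0.2222, 0.1806, 0.2639]
t=2: π = [0.1543, 0.1898, 0.2176, 0.1898, 0.2485]
t=3: π = [0.1572, 0.1907, 0.2191, 0.1871, 0.2459]
t=4: π = [0.1564, 0.1916, 0.2187, 0.1871, 0.2462]
t=5: π = [0.1566, 0.1914, 0.2187, 0.1871, 0.2462]

π = [0.1566, 0.1914, 0.2187, 0.1871, 0.2462]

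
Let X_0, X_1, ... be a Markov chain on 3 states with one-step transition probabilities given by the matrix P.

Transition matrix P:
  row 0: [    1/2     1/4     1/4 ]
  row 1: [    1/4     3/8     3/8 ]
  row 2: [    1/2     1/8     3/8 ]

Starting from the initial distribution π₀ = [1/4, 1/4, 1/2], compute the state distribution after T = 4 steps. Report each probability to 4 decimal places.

π = [0.4402, 0.2400, 0.3198]

t=0: π = [0.2500, 0.2500, 0.5000]
t=1: π = [0.4375, 0.2188, 0.3438]
t=2: π = [0.4453, 0.2344, 0.3203]
t=3: π = [0.4414, 0.2393, 0.3193]
t=4: π = [0.4402, 0.2400, 0.3198]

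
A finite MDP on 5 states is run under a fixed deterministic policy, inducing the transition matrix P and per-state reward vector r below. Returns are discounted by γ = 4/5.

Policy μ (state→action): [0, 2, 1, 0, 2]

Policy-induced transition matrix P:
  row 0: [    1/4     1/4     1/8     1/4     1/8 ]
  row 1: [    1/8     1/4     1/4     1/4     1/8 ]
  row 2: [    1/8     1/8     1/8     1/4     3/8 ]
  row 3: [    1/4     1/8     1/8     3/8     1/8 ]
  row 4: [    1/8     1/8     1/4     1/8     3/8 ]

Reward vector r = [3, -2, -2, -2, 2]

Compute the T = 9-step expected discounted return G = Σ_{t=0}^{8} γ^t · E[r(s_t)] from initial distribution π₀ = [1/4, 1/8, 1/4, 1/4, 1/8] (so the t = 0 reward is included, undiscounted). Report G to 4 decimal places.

t=0: π = [0.2500, 0.1250, 0.2500, 0.2500, 0.1250], E[r] = -0.2500, γ^t·E[r] = -0.250000, running G = -0.250000
t=1: π = [0.1875, 0.1719, 0.1563, 0.2656, 0.2188], E[r] = -0.1875, γ^t·E[r] = -0.150000, running G = -0.400000
t=2: π = [0.1816, 0.1699, 0.1738, 0.2559, 0.2188], E[r] = -0.2168, γ^t·E[r] = -0.138750, running G = -0.538750
t=3: π = [0.1797, 0.1689, 0.1736, 0.2546, 0.2231], E[r] = -0.2090, γ^t·E[r] = -0.107000, running G = -0.645750
t=4: π = [0.1793, 0.1686, 0.1740, 0.2539, 0.2242], E[r] = -0.2068, γ^t·E[r] = -0.084713, running G = -0.730463
t=5: π = [0.1792, 0.1685, 0.1741, 0.2537, 0.2245], E[r] = -0.2060, γ^t·E[r] = -0.067515, running G = -0.797978
t=6: π = [0.1791, 0.1685, 0.1741, 0.2536, 0.2247], E[r] = -0.2058, γ^t·E[r] = -0.053952, running G = -0.851930
t=7: π = [0.1791, 0.1684, 0.1741, 0.2536, 0.2247], E[r] = -0.2057, γ^t·E[r] = -0.043146, running G = -0.895076
t=8: π = [0.1791, 0.1684, 0.1741, 0.2536, 0.2247], E[r] = -0.2057, γ^t·E[r] = -0.034513, running G = -0.929589

G = -0.9296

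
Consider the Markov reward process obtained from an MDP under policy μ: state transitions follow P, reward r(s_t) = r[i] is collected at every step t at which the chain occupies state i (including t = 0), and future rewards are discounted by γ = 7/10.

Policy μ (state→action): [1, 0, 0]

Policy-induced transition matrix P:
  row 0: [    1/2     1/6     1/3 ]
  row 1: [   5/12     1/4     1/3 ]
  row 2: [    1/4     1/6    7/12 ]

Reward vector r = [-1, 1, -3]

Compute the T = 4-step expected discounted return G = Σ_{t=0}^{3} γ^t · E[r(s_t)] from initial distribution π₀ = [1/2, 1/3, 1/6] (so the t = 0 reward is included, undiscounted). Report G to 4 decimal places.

G = -2.8689

t=0: π = [0.5000, 0.3333, 0.1667], E[r] = -0.6667, γ^t·E[r] = -0.666667, running G = -0.666667
t=1: π = [0.4306, 0.1944, 0.3750], E[r] = -1.3611, γ^t·E[r] = -0.952778, running G = -1.619444
t=2: π = [0.3900, 0.1829, 0.4271], E[r] = -1.4884, γ^t·E[r] = -0.729329, running G = -2.348773
t=3: π = [0.3780, 0.1819, 0.4401], E[r] = -1.5164, γ^t·E[r] = -0.520124, running G = -2.868897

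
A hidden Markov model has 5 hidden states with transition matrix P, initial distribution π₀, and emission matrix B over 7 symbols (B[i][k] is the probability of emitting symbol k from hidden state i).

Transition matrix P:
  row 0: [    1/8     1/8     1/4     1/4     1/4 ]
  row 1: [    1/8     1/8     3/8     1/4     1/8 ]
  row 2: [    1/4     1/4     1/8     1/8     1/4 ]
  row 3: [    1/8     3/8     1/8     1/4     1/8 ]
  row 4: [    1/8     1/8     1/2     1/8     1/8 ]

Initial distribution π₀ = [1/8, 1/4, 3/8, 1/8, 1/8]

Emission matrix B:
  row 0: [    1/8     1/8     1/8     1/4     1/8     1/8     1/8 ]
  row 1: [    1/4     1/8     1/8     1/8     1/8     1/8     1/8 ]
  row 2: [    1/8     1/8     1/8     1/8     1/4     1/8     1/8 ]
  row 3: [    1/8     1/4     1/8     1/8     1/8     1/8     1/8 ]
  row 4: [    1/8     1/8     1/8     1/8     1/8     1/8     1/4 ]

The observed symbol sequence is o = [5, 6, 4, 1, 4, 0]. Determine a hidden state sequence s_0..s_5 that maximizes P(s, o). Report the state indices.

path = [2, 4, 2, 4, 2, 1]

t=0: δ = [1.562e-02, 3.125e-02, 4.688e-02, 1.562e-02, 1.562e-02]  (obs o_0=5)
t=1: δ = [1.465e-03, 1.465e-03, 1.465e-03, 9.766e-04, 2.930e-03]  ψ = [2, 2, 1, 1, 2]  (obs o_1=6)
t=2: δ = [4.578e-05, 4.578e-05, 3.662e-04, 4.578e-05, 4.578e-05]  ψ = [2, 2, 4, 0, 0]  (obs o_2=4)
t=3: δ = [1.144e-05, 1.144e-05, 5.722e-06, 1.144e-05, 1.144e-05]  ψ = [2, 2, 2, 2, 2]  (obs o_3=1)
t=4: δ = [1.788e-07, 5.364e-07, 1.431e-06, 3.576e-07, 3.576e-07]  ψ = [0, 3, 4, 0, 0]  (obs o_4=4)
t=5: δ = [4.470e-08, 8.941e-08, 2.515e-08, 2.235e-08, 4.470e-08]  ψ = [2, 2, 1, 2, 2]  (obs o_5=0)
backtrack: best end state = 1; path = [2, 4, 2, 4, 2, 1]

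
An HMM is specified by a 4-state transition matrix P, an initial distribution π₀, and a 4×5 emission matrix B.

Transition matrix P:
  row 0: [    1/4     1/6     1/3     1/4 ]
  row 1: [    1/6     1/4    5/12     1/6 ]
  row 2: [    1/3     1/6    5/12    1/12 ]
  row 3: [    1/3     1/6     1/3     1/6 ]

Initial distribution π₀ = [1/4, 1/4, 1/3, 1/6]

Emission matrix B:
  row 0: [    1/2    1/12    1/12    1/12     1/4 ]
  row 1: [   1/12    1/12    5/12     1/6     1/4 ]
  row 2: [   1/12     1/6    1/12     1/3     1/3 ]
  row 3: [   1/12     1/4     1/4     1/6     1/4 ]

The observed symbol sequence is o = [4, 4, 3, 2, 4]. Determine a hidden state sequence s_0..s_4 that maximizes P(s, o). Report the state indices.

t=0: δ = [6.250e-02, 6.250e-02, 1.111e-01, 4.167e-02]  (obs o_0=4)
t=1: δ = [9.259e-03, 4.630e-03, 1.543e-02, 3.906e-03]  ψ = [2, 2, 2, 0]  (obs o_1=4)
t=2: δ = [4.287e-04, 4.287e-04, 2.143e-03, 3.858e-04]  ψ = [2, 2, 2, 0]  (obs o_2=3)
t=3: δ = [5.954e-05, 1.488e-04, 7.442e-05, 4.465e-05]  ψ = [2, 2, 2, 2]  (obs o_3=2)
t=4: δ = [6.202e-06, 9.303e-06, 2.067e-05, 6.202e-06]  ψ = [1, 1, 1, 1]  (obs o_4=4)
backtrack: best end state = 2; path = [2, 2, 2, 1, 2]

path = [2, 2, 2, 1, 2]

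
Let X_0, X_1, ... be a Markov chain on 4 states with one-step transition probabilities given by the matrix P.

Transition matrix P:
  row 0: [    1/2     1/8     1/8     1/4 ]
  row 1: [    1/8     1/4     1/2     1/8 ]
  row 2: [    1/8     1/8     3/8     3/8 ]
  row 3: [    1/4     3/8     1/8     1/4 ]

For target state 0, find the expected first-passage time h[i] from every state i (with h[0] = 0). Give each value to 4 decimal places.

First-step conditioning: h[0] = 0; for i ≠ 0, h[i] = 1 + Σ_k P[i][k]·h[k].
  h[1] = 1 + 1/4·h[1] + 1/2·h[2] + 1/8·h[3]
  h[2] = 1 + 1/8·h[1] + 3/8·h[2] + 3/8·h[3]
  h[3] = 1 + 3/8·h[1] + 1/8·h[2] + 1/4·h[3]
Solving the 3×3 linear system over states ≠ 0 gives exactly h = [0, 276/43, 268/43, 240/43] (h[0] = 0 is the target).

h = [0.0000, 6.4186, 6.2326, 5.5814]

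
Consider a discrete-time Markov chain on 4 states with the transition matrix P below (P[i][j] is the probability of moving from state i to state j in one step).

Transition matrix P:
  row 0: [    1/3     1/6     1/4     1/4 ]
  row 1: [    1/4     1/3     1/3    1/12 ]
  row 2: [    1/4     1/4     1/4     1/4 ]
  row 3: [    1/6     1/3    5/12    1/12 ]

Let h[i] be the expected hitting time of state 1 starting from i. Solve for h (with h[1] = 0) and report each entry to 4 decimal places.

First-step conditioning: h[1] = 0; for i ≠ 1, h[i] = 1 + Σ_k P[i][k]·h[k].
  h[0] = 1 + 1/3·h[0] + 1/4·h[2] + 1/4·h[3]
  h[2] = 1 + 1/4·h[0] + 1/4·h[2] + 1/4·h[3]
  h[3] = 1 + 1/6·h[0] + 5/12·h[2] + 1/12·h[3]
Solving the 3×3 linear system over states ≠ 1 gives exactly h = [84/19, 0, 77/19, 71/19] (h[1] = 0 is the target).

h = [4.4211, 0.0000, 4.0526, 3.7368]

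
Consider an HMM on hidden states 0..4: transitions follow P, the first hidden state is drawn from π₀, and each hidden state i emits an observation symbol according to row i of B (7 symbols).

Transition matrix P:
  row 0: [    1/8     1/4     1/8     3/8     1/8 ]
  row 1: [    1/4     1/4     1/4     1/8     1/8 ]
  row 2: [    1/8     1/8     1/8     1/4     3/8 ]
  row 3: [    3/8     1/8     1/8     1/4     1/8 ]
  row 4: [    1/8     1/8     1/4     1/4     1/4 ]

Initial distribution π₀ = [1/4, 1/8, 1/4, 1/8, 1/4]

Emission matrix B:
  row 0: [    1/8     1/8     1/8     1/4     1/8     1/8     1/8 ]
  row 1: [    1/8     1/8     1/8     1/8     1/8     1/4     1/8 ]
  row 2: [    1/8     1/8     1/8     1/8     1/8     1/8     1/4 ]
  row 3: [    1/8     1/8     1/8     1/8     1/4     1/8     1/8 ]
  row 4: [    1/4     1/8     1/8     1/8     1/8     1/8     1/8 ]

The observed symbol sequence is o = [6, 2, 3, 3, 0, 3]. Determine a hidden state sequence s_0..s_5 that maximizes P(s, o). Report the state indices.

t=0: δ = [3.125e-02, 1.562e-02, 6.250e-02, 1.562e-02, 3.125e-02]  (obs o_0=6)
t=1: δ = [9.766e-04, 9.766e-04, 9.766e-04, 1.953e-03, 2.930e-03]  ψ = [2, 0, 2, 2, 2]  (obs o_1=2)
t=2: δ = [1.831e-04, 4.578e-05, 9.155e-05, 9.155e-05, 9.155e-05]  ψ = [3, 4, 4, 4, 4]  (obs o_2=3)
t=3: δ = [8.583e-06, 5.722e-06, 2.861e-06, 8.583e-06, 4.292e-06]  ψ = [3, 0, 0, 0, 2]  (obs o_3=3)
t=4: δ = [4.023e-07, 2.682e-07, 1.788e-07, 4.023e-07, 2.682e-07]  ψ = [3, 0, 1, 0, 0]  (obs o_4=0)
t=5: δ = [3.772e-08, 1.257e-08, 8.382e-09, 1.886e-08, 8.382e-09]  ψ = [3, 0, 1, 0, 2]  (obs o_5=3)
backtrack: best end state = 0; path = [2, 4, 3, 0, 3, 0]

path = [2, 4, 3, 0, 3, 0]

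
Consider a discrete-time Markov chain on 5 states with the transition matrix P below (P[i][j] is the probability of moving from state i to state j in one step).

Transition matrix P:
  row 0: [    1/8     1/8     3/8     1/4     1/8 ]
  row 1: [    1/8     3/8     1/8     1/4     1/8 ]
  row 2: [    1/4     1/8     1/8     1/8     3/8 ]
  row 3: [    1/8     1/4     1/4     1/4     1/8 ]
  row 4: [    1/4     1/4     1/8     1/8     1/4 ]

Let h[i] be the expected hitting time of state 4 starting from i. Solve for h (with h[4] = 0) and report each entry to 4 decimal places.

h = [5.4253, 5.7931, 4.3218, 5.6092, 0.0000]

First-step conditioning: h[4] = 0; for i ≠ 4, h[i] = 1 + Σ_k P[i][k]·h[k].
  h[0] = 1 + 1/8·h[0] + 1/8·h[1] + 3/8·h[2] + 1/4·h[3]
  h[1] = 1 + 1/8·h[0] + 3/8·h[1] + 1/8·h[2] + 1/4·h[3]
  h[2] = 1 + 1/4·h[0] + 1/8·h[1] + 1/8·h[2] + 1/8·h[3]
  h[3] = 1 + 1/8·h[0] + 1/4·h[1] + 1/4·h[2] + 1/4·h[3]
Solving the 4×4 linear system over states ≠ 4 gives exactly h = [472/87, 168/29, 376/87, 488/87, 0] (h[4] = 0 is the target).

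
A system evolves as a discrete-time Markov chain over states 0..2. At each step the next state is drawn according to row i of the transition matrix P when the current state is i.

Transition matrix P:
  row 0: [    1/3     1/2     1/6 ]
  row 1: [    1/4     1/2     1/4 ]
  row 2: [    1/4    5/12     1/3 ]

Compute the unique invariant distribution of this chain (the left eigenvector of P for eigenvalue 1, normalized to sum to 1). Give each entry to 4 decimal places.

π = [0.2727, 0.4793, 0.2479]

Balance equations π_j = Σ_i π_i·P[i][j]:
  π_0 = 1/3·π_0 + 1/4·π_1 + 1/4·π_2
  π_1 = 1/2·π_0 + 1/2·π_1 + 5/12·π_2
  normalize: π_0 + π_1 + π_2 = 1
Solving the linear system gives exactly π = [3/11, 58/121, 30/121].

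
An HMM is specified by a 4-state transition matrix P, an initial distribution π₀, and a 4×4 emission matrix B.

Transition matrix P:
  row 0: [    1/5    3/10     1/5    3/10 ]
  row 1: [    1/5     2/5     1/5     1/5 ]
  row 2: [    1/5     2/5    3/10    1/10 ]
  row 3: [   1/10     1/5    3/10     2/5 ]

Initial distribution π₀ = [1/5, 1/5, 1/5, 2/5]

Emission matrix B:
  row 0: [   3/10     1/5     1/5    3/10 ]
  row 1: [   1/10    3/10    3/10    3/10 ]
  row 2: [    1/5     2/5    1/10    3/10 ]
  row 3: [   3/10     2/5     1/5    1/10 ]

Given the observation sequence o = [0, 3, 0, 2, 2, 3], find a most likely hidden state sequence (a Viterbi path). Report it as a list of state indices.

t=0: δ = [6.000e-02, 2.000e-02, 4.000e-02, 1.200e-01]  (obs o_0=0)
t=1: δ = [3.600e-03, 7.200e-03, 1.080e-02, 4.800e-03]  ψ = [0, 3, 3, 3]  (obs o_1=3)
t=2: δ = [6.480e-04, 4.320e-04, 6.480e-04, 5.760e-04]  ψ = [2, 2, 2, 3]  (obs o_2=0)
t=3: δ = [2.592e-05, 7.776e-05, 1.944e-05, 4.608e-05]  ψ = [0, 2, 2, 3]  (obs o_3=2)
t=4: δ = [3.110e-06, 9.331e-06, 1.555e-06, 3.686e-06]  ψ = [1, 1, 1, 3]  (obs o_4=2)
t=5: δ = [5.599e-07, 1.120e-06, 5.599e-07, 1.866e-07]  ψ = [1, 1, 1, 1]  (obs o_5=3)
backtrack: best end state = 1; path = [3, 2, 2, 1, 1, 1]

path = [3, 2, 2, 1, 1, 1]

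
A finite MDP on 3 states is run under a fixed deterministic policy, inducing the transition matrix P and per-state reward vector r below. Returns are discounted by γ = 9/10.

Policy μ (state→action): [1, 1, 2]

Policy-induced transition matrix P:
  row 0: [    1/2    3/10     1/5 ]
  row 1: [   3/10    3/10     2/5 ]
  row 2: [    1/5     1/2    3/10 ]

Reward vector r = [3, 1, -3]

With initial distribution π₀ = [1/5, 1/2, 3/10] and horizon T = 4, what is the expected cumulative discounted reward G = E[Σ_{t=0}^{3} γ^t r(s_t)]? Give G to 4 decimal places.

t=0: π = [0.2000, 0.5000, 0.3000], E[r] = 0.2000, γ^t·E[r] = 0.200000, running G = 0.200000
t=1: π = [0.3100, 0.3600, 0.3300], E[r] = 0.3000, γ^t·E[r] = 0.270000, running G = 0.470000
t=2: π = [0.3290, 0.3660, 0.3050], E[r] = 0.4380, γ^t·E[r] = 0.354780, running G = 0.824780
t=3: π = [0.3353, 0.3610, 0.3037], E[r] = 0.4558, γ^t·E[r] = 0.332278, running G = 1.157058

G = 1.1571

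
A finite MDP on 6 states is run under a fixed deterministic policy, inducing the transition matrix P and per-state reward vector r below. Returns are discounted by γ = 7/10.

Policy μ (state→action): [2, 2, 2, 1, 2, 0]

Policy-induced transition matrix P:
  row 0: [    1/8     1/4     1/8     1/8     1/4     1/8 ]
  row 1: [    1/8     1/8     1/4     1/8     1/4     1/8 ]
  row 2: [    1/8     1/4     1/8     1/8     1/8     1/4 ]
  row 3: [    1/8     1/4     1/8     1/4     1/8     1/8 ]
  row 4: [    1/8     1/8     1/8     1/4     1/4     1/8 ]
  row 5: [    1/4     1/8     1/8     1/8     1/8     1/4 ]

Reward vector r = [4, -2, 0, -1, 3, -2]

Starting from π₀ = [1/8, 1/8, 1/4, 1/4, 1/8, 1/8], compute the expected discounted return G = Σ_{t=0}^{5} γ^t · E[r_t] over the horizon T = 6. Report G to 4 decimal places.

t=0: π = [0.1250, 0.1250, 0.2500, 0.2500, 0.1250, 0.1250], E[r] = 0.1250, γ^t·E[r] = 0.125000, running G = 0.125000
t=1: π = [0.1406, 0.2031, 0.1406, 0.1719, 0.1719, 0.1719], E[r] = 0.1563, γ^t·E[r] = 0.109375, running G = 0.234375
t=2: π = [0.1465, 0.1816, 0.1504, 0.1680, 0.1895, 0.1641], E[r] = 0.2949, γ^t·E[r] = 0.144512, running G = 0.378887
t=3: π = [0.1455, 0.1831, 0.1477, 0.1697, 0.1897, 0.1643], E[r] = 0.2866, γ^t·E[r] = 0.098311, running G = 0.477198
t=4: π = [0.1455, 0.1829, 0.1479, 0.1699, 0.1898, 0.1640], E[r] = 0.2879, γ^t·E[r] = 0.069118, running G = 0.546316
t=5: π = [0.1455, 0.1829, 0.1479, 0.1700, 0.1898, 0.1640], E[r] = 0.2875, γ^t·E[r] = 0.048328, running G = 0.594644

G = 0.5946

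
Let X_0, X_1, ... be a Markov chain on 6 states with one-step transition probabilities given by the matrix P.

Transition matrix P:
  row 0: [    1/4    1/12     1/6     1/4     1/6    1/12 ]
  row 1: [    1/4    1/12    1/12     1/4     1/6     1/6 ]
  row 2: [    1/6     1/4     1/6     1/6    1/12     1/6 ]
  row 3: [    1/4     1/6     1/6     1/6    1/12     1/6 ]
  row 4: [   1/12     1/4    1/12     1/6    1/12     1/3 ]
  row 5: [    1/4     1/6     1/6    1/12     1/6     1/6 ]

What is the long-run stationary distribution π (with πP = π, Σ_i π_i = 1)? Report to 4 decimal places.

Balance equations π_j = Σ_i π_i·P[i][j]:
  π_0 = 1/4·π_0 + 1/4·π_1 + 1/6·π_2 + 1/4·π_3 + 1/12·π_4 + 1/4·π_5
  π_1 = 1/12·π_0 + 1/12·π_1 + 1/4·π_2 + 1/6·π_3 + 1/4·π_4 + 1/6·π_5
  π_2 = 1/6·π_0 + 1/12·π_1 + 1/6·π_2 + 1/6·π_3 + 1/12·π_4 + 1/6·π_5
  π_3 = 1/4·π_0 + 1/4·π_1 + 1/6·π_2 + 1/6·π_3 + 1/6·π_4 + 1/12·π_5
  π_4 = 1/6·π_0 + 1/6·π_1 + 1/12·π_2 + 1/12·π_3 + 1/12·π_4 + 1/6·π_5
  normalize: π_0 + π_1 + π_2 + π_3 + π_4 + π_5 = 1
Solving the linear system gives exactly π = [29151/134555, 42537/269110, 226/1583, 49441/269110, 34643/269110, 45767/269110].

π = [0.2166, 0.1581, 0.1428, 0.1837, 0.1287, 0.1701]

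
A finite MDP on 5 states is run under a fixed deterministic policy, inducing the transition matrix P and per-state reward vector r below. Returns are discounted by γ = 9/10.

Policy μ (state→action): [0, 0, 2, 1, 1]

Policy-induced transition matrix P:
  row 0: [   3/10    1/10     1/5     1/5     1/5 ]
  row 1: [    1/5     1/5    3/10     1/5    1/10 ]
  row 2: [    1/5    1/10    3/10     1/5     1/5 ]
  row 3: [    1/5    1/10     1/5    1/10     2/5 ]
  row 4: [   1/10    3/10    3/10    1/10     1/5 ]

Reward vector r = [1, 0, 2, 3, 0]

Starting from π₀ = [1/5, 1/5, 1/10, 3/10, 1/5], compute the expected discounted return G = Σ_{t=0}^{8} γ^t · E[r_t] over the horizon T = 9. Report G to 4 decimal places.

t=0: π = [0.2000, 0.2000, 0.1000, 0.3000, 0.2000], E[r] = 1.3000, γ^t·E[r] = 1.300000, running G = 1.300000
t=1: π = [0.2000, 0.1600, 0.2500, 0.1500, 0.2400], E[r] = 1.1500, γ^t·E[r] = 1.035000, running G = 2.335000
t=2: π = [0.1960, 0.1640, 0.2650, 0.1610, 0.2140], E[r] = 1.2090, γ^t·E[r] = 0.979290, running G = 3.314290
t=3: π = [0.1982, 0.1592, 0.2643, 0.1625, 0.2158], E[r] = 1.2143, γ^t·E[r] = 0.885225, running G = 4.199515
t=4: π = [0.1982, 0.1591, 0.2639, 0.1622, 0.2166], E[r] = 1.2126, γ^t·E[r] = 0.795593, running G = 4.995108
t=5: π = [0.1982, 0.1592, 0.2640, 0.1621, 0.2165], E[r] = 1.2125, γ^t·E[r] = 0.715945, running G = 5.711053
t=6: π = [0.1982, 0.1592, 0.2640, 0.1621, 0.2165], E[r] = 1.2125, γ^t·E[r] = 0.644378, running G = 6.355431
t=7: π = [0.1982, 0.1592, 0.2640, 0.1621, 0.2165], E[r] = 1.2125, γ^t·E[r] = 0.579942, running G = 6.935373
t=8: π = [0.1982, 0.1592, 0.2640, 0.1621, 0.2165], E[r] = 1.2125, γ^t·E[r] = 0.521947, running G = 7.457320

G = 7.4573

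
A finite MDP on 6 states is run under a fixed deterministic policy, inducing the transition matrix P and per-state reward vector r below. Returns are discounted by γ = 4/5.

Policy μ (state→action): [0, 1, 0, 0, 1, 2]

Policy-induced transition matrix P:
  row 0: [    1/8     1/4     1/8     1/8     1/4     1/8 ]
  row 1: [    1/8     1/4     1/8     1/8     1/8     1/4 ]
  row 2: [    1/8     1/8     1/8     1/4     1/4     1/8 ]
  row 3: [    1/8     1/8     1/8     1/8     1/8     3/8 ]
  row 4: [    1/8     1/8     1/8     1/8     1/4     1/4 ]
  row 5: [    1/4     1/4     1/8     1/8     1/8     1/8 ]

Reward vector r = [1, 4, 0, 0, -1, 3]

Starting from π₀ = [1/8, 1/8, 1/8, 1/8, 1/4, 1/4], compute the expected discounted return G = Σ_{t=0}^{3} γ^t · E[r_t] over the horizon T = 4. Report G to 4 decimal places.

G = 3.7580

t=0: π = [0.1250, 0.1250, 0.1250, 0.1250, 0.2500, 0.2500], E[r] = 1.1250, γ^t·E[r] = 1.125000, running G = 1.125000
t=1: π = [0.1563, 0.1875, 0.1250, 0.1406, 0.1875, 0.2031], E[r] = 1.3281, γ^t·E[r] = 1.062500, running G = 2.187500
t=2: π = [0.1504, 0.1934, 0.1250, 0.1406, 0.1836, 0.2070], E[r] = 1.3613, γ^t·E[r] = 0.871250, running G = 3.058750
t=3: π = [0.1509, 0.1938, 0.1250, 0.1406, 0.1824, 0.2073], E[r] = 1.3657, γ^t·E[r] = 0.699250, running G = 3.758000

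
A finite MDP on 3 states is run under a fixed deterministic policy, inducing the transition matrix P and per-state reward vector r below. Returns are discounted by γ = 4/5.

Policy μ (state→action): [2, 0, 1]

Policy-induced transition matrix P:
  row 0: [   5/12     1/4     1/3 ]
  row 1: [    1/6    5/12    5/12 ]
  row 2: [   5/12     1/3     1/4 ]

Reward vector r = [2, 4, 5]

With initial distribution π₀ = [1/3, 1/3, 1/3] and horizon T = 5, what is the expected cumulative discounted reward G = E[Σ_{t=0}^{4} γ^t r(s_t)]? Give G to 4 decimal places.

G = 12.3259

t=0: π = [0.3333, 0.3333, 0.3333], E[r] = 3.6667, γ^t·E[r] = 3.666667, running G = 3.666667
t=1: π = [0.3333, 0.3333, 0.3333], E[r] = 3.6667, γ^t·E[r] = 2.933333, running G = 6.600000
t=2: π = [0.3333, 0.3333, 0.3333], E[r] = 3.6667, γ^t·E[r] = 2.346667, running G = 8.946667
t=3: π = [0.3333, 0.3333, 0.3333], E[r] = 3.6667, γ^t·E[r] = 1.877333, running G = 10.824000
t=4: π = [0.3333, 0.3333, 0.3333], E[r] = 3.6667, γ^t·E[r] = 1.501867, running G = 12.325867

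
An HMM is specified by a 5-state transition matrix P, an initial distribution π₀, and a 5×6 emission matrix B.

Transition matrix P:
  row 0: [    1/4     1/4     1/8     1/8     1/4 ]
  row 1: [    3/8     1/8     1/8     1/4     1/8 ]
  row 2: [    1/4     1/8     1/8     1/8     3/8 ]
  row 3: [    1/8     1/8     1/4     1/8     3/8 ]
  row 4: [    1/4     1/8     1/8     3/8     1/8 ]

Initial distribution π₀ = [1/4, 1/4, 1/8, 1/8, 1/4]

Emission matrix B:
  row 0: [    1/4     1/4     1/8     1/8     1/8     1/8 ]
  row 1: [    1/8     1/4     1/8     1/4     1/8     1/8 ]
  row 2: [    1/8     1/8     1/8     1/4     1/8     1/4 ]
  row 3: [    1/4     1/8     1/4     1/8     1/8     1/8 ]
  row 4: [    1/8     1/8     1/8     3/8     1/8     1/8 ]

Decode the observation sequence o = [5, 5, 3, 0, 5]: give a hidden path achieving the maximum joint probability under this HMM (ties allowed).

t=0: δ = [3.125e-02, 3.125e-02, 3.125e-02, 1.562e-02, 3.125e-02]  (obs o_0=5)
t=1: δ = [1.465e-03, 9.766e-04, 9.766e-04, 1.465e-03, 1.465e-03]  ψ = [1, 0, 0, 4, 2]  (obs o_1=5)
t=2: δ = [4.578e-05, 9.155e-05, 9.155e-05, 6.866e-05, 2.060e-04]  ψ = [0, 0, 3, 4, 3]  (obs o_2=3)
t=3: δ = [1.287e-05, 3.219e-06, 3.219e-06, 1.931e-05, 4.292e-06]  ψ = [4, 4, 4, 4, 2]  (obs o_3=0)
t=4: δ = [4.023e-07, 4.023e-07, 1.207e-06, 3.017e-07, 9.052e-07]  ψ = [0, 0, 3, 3, 3]  (obs o_4=5)
backtrack: best end state = 2; path = [4, 3, 4, 3, 2]

path = [4, 3, 4, 3, 2]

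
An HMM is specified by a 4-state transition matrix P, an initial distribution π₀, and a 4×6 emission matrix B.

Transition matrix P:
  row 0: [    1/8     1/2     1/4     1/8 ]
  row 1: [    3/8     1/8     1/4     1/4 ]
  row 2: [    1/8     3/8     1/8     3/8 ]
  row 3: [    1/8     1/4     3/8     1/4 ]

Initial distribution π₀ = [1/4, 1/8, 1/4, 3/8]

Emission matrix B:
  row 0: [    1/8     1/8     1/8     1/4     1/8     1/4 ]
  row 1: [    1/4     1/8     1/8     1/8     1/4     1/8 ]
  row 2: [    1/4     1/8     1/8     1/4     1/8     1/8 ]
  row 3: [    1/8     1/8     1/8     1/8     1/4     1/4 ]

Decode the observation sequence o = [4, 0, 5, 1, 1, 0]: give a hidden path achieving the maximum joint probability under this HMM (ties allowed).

path = [3, 1, 0, 1, 0, 1]

t=0: δ = [3.125e-02, 3.125e-02, 3.125e-02, 9.375e-02]  (obs o_0=4)
t=1: δ = [1.465e-03, 5.859e-03, 8.789e-03, 2.930e-03]  ψ = [1, 3, 3, 3]  (obs o_1=0)
t=2: δ = [5.493e-04, 4.120e-04, 1.831e-04, 8.240e-04]  ψ = [1, 2, 1, 2]  (obs o_2=5)
t=3: δ = [1.931e-05, 3.433e-05, 3.862e-05, 2.575e-05]  ψ = [1, 0, 3, 3]  (obs o_3=1)
t=4: δ = [1.609e-06, 1.810e-06, 1.207e-06, 1.810e-06]  ψ = [1, 2, 3, 2]  (obs o_4=1)
t=5: δ = [8.487e-08, 2.012e-07, 1.697e-07, 5.658e-08]  ψ = [1, 0, 3, 1]  (obs o_5=0)
backtrack: best end state = 1; path = [3, 1, 0, 1, 0, 1]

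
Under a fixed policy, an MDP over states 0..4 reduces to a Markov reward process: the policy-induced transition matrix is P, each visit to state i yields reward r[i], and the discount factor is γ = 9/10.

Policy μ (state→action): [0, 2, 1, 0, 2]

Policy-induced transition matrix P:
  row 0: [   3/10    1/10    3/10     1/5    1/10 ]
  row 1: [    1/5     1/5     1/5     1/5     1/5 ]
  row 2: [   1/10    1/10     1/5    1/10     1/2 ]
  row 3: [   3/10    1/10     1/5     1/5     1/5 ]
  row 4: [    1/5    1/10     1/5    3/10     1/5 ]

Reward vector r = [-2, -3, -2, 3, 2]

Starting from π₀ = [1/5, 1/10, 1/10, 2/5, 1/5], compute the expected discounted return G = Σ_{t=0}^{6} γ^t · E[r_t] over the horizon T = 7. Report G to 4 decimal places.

t=0: π = [0.2000, 0.1000, 0.1000, 0.4000, 0.2000], E[r] = 0.7000, γ^t·E[r] = 0.700000, running G = 0.700000
t=1: π = [0.2500, 0.1100, 0.2200, 0.2100, 0.2100], E[r] = -0.2200, γ^t·E[r] = -0.198000, running G = 0.502000
t=2: π = [0.2240, 0.1110, 0.2250, 0.1990, 0.2410], E[r] = -0.1520, γ^t·E[r] = -0.123120, running G = 0.378880
t=3: π = [0.2198, 0.1111, 0.2224, 0.2016, 0.2451], E[r] = -0.1227, γ^t·E[r] = -0.089448, running G = 0.289432
t=4: π = [0.2199, 0.1111, 0.2220, 0.2023, 0.2447], E[r] = -0.1208, γ^t·E[r] = -0.079257, running G = 0.210175
t=5: π = [0.2200, 0.1111, 0.2220, 0.2023, 0.2446], E[r] = -0.1213, γ^t·E[r] = -0.071635, running G = 0.138540
t=6: π = [0.2200, 0.1111, 0.2220, 0.2023, 0.2446], E[r] = -0.1214, γ^t·E[r] = -0.064530, running G = 0.074010

G = 0.0740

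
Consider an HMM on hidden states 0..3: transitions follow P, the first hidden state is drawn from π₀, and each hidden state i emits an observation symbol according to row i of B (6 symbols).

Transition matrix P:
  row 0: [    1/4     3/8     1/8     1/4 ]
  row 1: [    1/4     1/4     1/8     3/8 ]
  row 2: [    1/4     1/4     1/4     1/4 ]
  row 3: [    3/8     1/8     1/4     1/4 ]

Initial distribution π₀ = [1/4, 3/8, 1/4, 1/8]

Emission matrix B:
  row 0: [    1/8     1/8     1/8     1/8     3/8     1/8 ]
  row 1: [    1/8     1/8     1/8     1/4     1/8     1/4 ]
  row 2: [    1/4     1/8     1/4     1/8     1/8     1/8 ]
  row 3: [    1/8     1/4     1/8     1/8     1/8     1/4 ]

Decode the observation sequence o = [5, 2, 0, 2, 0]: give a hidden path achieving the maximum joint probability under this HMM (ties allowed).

path = [1, 3, 2, 2, 2]

t=0: δ = [3.125e-02, 9.375e-02, 3.125e-02, 3.125e-02]  (obs o_0=5)
t=1: δ = [2.930e-03, 2.930e-03, 2.930e-03, 4.395e-03]  ψ = [1, 1, 1, 1]  (obs o_1=2)
t=2: δ = [2.060e-04, 1.373e-04, 2.747e-04, 1.373e-04]  ψ = [3, 0, 3, 1]  (obs o_2=0)
t=3: δ = [8.583e-06, 9.656e-06, 1.717e-05, 8.583e-06]  ψ = [2, 0, 2, 2]  (obs o_3=2)
t=4: δ = [5.364e-07, 5.364e-07, 1.073e-06, 5.364e-07]  ψ = [2, 2, 2, 2]  (obs o_4=0)
backtrack: best end state = 2; path = [1, 3, 2, 2, 2]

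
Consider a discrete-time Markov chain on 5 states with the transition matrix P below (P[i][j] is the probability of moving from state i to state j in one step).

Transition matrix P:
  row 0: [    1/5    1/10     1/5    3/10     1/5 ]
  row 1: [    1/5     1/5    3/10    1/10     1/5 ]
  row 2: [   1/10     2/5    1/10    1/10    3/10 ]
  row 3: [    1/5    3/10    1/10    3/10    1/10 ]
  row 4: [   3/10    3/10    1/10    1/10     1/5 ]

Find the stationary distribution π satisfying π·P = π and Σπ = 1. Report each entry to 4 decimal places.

Balance equations π_j = Σ_i π_i·P[i][j]:
  π_0 = 1/5·π_0 + 1/5·π_1 + 1/10·π_2 + 1/5·π_3 + 3/10·π_4
  π_1 = 1/10·π_0 + 1/5·π_1 + 2/5·π_2 + 3/10·π_3 + 3/10·π_4
  π_2 = 1/5·π_0 + 3/10·π_1 + 1/10·π_2 + 1/10·π_3 + 1/10·π_4
  π_3 = 3/10·π_0 + 1/10·π_1 + 1/10·π_2 + 3/10·π_3 + 1/10·π_4
  normalize: π_0 + π_1 + π_2 + π_3 + π_4 = 1
Solving the linear system gives exactly π = [491/2420, 2433/9680, 1651/9680, 1701/9680, 1931/9680].

π = [0.2029, 0.2513, 0.1706, 0.1757, 0.1995]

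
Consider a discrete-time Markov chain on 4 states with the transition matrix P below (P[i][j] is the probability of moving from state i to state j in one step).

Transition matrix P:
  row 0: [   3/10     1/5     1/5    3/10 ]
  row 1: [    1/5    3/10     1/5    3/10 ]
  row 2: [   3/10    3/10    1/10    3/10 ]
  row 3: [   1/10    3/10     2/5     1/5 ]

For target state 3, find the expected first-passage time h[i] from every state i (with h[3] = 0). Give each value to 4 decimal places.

h = [3.3333, 3.3333, 3.3333, 0.0000]

First-step conditioning: h[3] = 0; for i ≠ 3, h[i] = 1 + Σ_k P[i][k]·h[k].
  h[0] = 1 + 3/10·h[0] + 1/5·h[1] + 1/5·h[2]
  h[1] = 1 + 1/5·h[0] + 3/10·h[1] + 1/5·h[2]
  h[2] = 1 + 3/10·h[0] + 3/10·h[1] + 1/10·h[2]
Solving the 3×3 linear system over states ≠ 3 gives exactly h = [10/3, 10/3, 10/3, 0] (h[3] = 0 is the target).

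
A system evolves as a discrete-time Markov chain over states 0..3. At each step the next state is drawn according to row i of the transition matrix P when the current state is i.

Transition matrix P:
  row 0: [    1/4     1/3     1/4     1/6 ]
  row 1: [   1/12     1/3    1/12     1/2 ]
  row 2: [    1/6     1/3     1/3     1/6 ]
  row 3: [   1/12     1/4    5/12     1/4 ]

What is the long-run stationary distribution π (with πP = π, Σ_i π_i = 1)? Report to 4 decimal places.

Balance equations π_j = Σ_i π_i·P[i][j]:
  π_0 = 1/4·π_0 + 1/12·π_1 + 1/6·π_2 + 1/12·π_3
  π_1 = 1/3·π_0 + 1/3·π_1 + 1/3·π_2 + 1/4·π_3
  π_2 = 1/4·π_0 + 1/12·π_1 + 1/3·π_2 + 5/12·π_3
  normalize: π_0 + π_1 + π_2 + π_3 = 1
Solving the linear system gives exactly π = [95/748, 21/68, 101/374, 5/17].

π = [0.1270, 0.3088, 0.2701, 0.2941]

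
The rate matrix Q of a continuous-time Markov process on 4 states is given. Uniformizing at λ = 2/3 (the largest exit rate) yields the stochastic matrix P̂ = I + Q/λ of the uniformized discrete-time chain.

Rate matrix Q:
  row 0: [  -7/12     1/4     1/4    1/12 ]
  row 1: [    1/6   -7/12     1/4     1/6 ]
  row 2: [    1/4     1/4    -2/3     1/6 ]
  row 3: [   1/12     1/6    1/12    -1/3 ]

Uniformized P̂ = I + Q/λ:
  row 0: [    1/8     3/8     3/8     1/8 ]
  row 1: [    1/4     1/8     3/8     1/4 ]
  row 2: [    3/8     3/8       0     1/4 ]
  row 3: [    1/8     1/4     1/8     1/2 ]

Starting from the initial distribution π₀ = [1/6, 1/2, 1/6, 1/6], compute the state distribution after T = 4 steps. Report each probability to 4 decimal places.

t=0: π = [0.1667, 0.5000, 0.1667, 0.1667]
t=1: π = [0.2292, 0.2292, 0.2708, 0.2708]
t=2: π = [0.2214, 0.2839, 0.2057, 0.2891]
t=3: π = [0.2119, 0.2679, 0.2256, 0.2946]
t=4: π = [0.2149, 0.2712, 0.2168, 0.2972]

π = [0.2149, 0.2712, 0.2168, 0.2972]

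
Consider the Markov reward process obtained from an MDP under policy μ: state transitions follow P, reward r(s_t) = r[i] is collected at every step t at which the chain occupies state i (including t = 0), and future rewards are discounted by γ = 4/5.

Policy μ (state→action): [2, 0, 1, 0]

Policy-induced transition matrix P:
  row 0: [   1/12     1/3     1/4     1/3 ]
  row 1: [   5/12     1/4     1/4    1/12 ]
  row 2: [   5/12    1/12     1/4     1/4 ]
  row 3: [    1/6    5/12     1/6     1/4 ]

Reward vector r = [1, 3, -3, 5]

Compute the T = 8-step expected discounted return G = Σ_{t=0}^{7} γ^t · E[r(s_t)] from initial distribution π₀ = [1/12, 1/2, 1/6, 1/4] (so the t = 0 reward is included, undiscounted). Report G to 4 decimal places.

G = 6.9943

t=0: π = [0.0833, 0.5000, 0.1667, 0.2500], E[r] = 2.3333, γ^t·E[r] = 2.333333, running G = 2.333333
t=1: π = [0.3264, 0.2708, 0.2292, 0.1736], E[r] = 1.3194, γ^t·E[r] = 1.055556, running G = 3.388889
t=2: π = [0.2645, 0.2679, 0.2355, 0.2321], E[r] = 1.5220, γ^t·E[r] = 0.974074, running G = 4.362963
t=3: π = [0.2705, 0.2715, 0.2307, 0.2274], E[r] = 1.5298, γ^t·E[r] = 0.783259, running G = 5.146222
t=4: π = [0.2697, 0.2720, 0.2311, 0.2273], E[r] = 1.5290, γ^t·E[r] = 0.626268, running G = 5.772491
t=5: π = [0.2700, 0.2718, 0.2311, 0.2271], E[r] = 1.5280, γ^t·E[r] = 0.500699, running G = 6.273190
t=6: π = [0.2699, 0.2718, 0.2311, 0.2272], E[r] = 1.5282, γ^t·E[r] = 0.400596, running G = 6.673786
t=7: π = [0.2699, 0.2718, 0.2311, 0.2272], E[r] = 1.5282, γ^t·E[r] = 0.320477, running G = 6.994264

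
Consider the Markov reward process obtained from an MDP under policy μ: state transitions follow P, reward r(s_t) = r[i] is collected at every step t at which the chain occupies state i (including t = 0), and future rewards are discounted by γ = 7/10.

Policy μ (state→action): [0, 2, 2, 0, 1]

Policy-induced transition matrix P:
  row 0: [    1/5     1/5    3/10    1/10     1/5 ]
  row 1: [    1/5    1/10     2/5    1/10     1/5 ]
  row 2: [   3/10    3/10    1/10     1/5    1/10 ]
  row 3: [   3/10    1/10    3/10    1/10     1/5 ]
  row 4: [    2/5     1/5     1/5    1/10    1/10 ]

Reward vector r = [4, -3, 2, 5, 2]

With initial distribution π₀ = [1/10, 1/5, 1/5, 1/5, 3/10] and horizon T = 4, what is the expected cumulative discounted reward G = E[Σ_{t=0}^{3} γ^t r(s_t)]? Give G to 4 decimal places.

t=0: π = [0.1000, 0.2000, 0.2000, 0.2000, 0.3000], E[r] = 1.8000, γ^t·E[r] = 1.800000, running G = 1.800000
t=1: π = [0.3000, 0.1800, 0.2500, 0.1200, 0.1500], E[r] = 2.0600, γ^t·E[r] = 1.442000, running G = 3.242000
t=2: π = [0.2670, 0.1950, 0.2530, 0.1250, 0.1600], E[r] = 1.9340, γ^t·E[r] = 0.947660, running G = 4.189660
t=3: π = [0.2698, 0.1933, 0.2529, 0.1253, 0.1587], E[r] = 1.9490, γ^t·E[r] = 0.668507, running G = 4.858167

G = 4.8582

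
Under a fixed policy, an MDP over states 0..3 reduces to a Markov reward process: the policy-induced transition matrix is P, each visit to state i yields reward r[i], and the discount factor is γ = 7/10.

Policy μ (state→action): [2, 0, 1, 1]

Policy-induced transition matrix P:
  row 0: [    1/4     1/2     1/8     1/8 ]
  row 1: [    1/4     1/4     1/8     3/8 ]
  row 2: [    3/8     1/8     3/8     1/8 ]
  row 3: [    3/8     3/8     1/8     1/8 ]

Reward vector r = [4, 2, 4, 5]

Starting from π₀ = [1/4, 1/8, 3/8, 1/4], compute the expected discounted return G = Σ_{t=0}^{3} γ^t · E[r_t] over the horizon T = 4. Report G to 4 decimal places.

t=0: π = [0.2500, 0.1250, 0.3750, 0.2500], E[r] = 4.0000, γ^t·E[r] = 4.000000, running G = 4.000000
t=1: π = [0.3281, 0.2969, 0.2188, 0.1563], E[r] = 3.5625, γ^t·E[r] = 2.493750, running G = 6.493750
t=2: π = [0.2969, 0.3242, 0.1797, 0.1992], E[r] = 3.5508, γ^t·E[r] = 1.739883, running G = 8.233633
t=3: π = [0.2974, 0.3267, 0.1699, 0.2061], E[r] = 3.5527, γ^t·E[r] = 1.218588, running G = 9.452221

G = 9.4522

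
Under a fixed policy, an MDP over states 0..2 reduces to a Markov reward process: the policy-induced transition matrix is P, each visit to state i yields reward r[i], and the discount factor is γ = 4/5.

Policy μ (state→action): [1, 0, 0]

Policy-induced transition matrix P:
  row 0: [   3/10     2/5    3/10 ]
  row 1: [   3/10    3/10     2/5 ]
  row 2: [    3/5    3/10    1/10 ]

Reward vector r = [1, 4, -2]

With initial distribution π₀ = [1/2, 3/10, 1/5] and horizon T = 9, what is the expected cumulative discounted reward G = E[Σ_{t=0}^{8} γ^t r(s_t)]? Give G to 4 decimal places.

G = 5.2275

t=0: π = [0.5000, 0.3000, 0.2000], E[r] = 1.3000, γ^t·E[r] = 1.300000, running G = 1.300000
t=1: π = [0.3600, 0.3500, 0.2900], E[r] = 1.1800, γ^t·E[r] = 0.944000, running G = 2.244000
t=2: π = [0.3870, 0.3360, 0.2770], E[r] = 1.1770, γ^t·E[r] = 0.753280, running G = 2.997280
t=3: π = [0.3831, 0.3387, 0.2782], E[r] = 1.1815, γ^t·E[r] = 0.604928, running G = 3.602208
t=4: π = [0.3835, 0.3383, 0.2782], E[r] = 1.1802, γ^t·E[r] = 0.483426, running G = 4.085634
t=5: π = [0.3835, 0.3383, 0.2782], E[r] = 1.1805, γ^t·E[r] = 0.386821, running G = 4.472455
t=6: π = [0.3835, 0.3383, 0.2782], E[r] = 1.1804, γ^t·E[r] = 0.309447, running G = 4.781902
t=7: π = [0.3835, 0.3383, 0.2782], E[r] = 1.1805, γ^t·E[r] = 0.247559, running G = 5.029461
t=8: π = [0.3835, 0.3383, 0.2782], E[r] = 1.1805, γ^t·E[r] = 0.198047, running G = 5.227508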